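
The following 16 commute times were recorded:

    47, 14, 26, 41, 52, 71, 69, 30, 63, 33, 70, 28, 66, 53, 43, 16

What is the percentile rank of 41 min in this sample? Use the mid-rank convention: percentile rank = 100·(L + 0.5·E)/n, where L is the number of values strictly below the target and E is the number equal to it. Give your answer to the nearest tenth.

40.6

Sorted: 14, 16, 26, 28, 30, 33, 41, 43, 47, 52, 53, 63, 66, 69, 70, 71.
Count below 41: L = 6; count equal: E = 1; n = 16.
Percentile rank = 100·(6 + 0.5·1)/16 = 100·6.5/16 = 40.62.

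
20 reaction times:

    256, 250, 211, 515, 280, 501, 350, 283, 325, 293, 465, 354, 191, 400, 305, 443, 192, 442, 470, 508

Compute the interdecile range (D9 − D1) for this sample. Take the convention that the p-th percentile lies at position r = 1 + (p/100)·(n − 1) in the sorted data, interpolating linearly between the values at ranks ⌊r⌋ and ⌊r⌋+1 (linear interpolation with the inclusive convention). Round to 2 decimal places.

Sorted: 191, 192, 211, 250, 256, 280, 283, 293, 305, 325, 350, 354, 400, 442, 443, 465, 470, 501, 508, 515.
n = 20.
P10: r = 2.9; ranks 2–3 are 192, 211; interpolating gives 209.1.
P90: r = 18.1; ranks 18–19 are 501, 508; interpolating gives 501.7.
Difference: 501.7 − 209.1 = 292.6.

292.60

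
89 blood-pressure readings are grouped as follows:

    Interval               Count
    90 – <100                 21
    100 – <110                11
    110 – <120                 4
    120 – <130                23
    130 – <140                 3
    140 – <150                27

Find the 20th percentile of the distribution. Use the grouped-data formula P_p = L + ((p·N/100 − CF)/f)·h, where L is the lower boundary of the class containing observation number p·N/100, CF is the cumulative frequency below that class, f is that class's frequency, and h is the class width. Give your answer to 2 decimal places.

N = 89; target position k = 20/100 · 89 = 17.8.
Cumulative frequencies: 21, 32, 36, 59, 62, 89.
Observation 17.8 falls in the class 90 – <100.
L = 90, CF = 0, f = 21, h = 10.
P20 = 90 + ((17.8 − 0)/21)·10 = 90 + 8.47619 = 98.4762.

98.48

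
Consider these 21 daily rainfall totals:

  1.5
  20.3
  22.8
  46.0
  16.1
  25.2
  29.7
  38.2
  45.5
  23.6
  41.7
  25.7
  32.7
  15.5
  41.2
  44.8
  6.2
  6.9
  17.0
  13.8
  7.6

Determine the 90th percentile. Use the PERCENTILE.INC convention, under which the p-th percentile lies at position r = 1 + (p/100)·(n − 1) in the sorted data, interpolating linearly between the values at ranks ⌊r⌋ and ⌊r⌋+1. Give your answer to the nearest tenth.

44.8

Sorted: 1.5, 6.2, 6.9, 7.6, 13.8, 15.5, 16.1, 17.0, 20.3, 22.8, 23.6, 25.2, 25.7, 29.7, 32.7, 38.2, 41.2, 41.7, 44.8, 45.5, 46.0.
n = 21.
r = 1 + (90/100)·(21 − 1) = 1 + 18 = 19.
r is an integer, so P90 is the value at rank 19: 44.8.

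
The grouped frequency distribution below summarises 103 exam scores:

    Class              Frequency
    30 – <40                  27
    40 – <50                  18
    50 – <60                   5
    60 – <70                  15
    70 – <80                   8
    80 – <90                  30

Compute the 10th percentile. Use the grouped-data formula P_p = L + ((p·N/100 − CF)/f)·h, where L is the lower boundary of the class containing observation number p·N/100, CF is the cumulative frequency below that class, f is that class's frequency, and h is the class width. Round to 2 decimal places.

N = 103; target position k = 10/100 · 103 = 10.3.
Cumulative frequencies: 27, 45, 50, 65, 73, 103.
Observation 10.3 falls in the class 30 – <40.
L = 30, CF = 0, f = 27, h = 10.
P10 = 30 + ((10.3 − 0)/27)·10 = 30 + 3.81481 = 33.8148.

33.81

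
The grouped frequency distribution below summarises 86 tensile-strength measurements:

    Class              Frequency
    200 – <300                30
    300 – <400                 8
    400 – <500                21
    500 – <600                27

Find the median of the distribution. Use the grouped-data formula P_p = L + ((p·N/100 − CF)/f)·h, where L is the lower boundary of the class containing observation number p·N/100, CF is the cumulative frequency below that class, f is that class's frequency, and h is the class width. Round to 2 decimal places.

N = 86; target position k = 50/100 · 86 = 43.
Cumulative frequencies: 30, 38, 59, 86.
Observation 43 falls in the class 400 – <500.
L = 400, CF = 38, f = 21, h = 100.
P50 = 400 + ((43 − 38)/21)·100 = 400 + 23.8095 = 423.81.

423.81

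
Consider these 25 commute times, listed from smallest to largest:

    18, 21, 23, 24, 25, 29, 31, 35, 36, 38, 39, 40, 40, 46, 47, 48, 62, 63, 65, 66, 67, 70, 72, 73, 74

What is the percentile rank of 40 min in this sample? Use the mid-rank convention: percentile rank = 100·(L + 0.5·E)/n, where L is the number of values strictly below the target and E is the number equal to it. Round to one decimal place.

48.0

Count below 40: L = 11; count equal: E = 2; n = 25.
Percentile rank = 100·(11 + 0.5·2)/25 = 100·12/25 = 48.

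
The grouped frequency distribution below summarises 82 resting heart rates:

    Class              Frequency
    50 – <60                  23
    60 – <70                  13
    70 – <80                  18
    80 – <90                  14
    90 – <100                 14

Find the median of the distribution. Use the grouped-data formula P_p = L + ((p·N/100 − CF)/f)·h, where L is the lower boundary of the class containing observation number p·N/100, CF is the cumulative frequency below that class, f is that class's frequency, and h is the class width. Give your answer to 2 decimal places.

72.78

N = 82; target position k = 50/100 · 82 = 41.
Cumulative frequencies: 23, 36, 54, 68, 82.
Observation 41 falls in the class 70 – <80.
L = 70, CF = 36, f = 18, h = 10.
P50 = 70 + ((41 − 36)/18)·10 = 70 + 2.77778 = 72.7778.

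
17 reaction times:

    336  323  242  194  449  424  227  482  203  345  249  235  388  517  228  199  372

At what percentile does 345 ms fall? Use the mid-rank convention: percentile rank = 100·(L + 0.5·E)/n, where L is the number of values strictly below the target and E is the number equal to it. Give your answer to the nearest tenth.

Sorted: 194, 199, 203, 227, 228, 235, 242, 249, 323, 336, 345, 372, 388, 424, 449, 482, 517.
Count below 345: L = 10; count equal: E = 1; n = 17.
Percentile rank = 100·(10 + 0.5·1)/17 = 100·10.5/17 = 61.76.

61.8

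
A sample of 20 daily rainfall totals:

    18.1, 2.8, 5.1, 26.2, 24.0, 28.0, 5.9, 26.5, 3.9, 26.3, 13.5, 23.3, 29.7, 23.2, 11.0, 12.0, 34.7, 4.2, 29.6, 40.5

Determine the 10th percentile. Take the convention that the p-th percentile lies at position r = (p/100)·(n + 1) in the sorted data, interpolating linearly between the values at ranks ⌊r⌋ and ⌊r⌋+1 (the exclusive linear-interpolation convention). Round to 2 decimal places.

3.93

Sorted: 2.8, 3.9, 4.2, 5.1, 5.9, 11.0, 12.0, 13.5, 18.1, 23.2, 23.3, 24.0, 26.2, 26.3, 26.5, 28.0, 29.6, 29.7, 34.7, 40.5.
n = 20.
r = (10/100)·(20 + 1) = 2.1.
Rank 2 is 3.9 and rank 3 is 4.2.
Interpolate: 3.9 + 0.1·(4.2 − 3.9) = 3.9 + 0.1·0.3 = 3.93.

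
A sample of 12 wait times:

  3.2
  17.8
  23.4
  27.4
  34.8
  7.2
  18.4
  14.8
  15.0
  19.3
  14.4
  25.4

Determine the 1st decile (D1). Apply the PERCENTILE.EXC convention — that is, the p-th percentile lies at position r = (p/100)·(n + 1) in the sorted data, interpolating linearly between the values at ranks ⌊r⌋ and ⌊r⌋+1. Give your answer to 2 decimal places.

Sorted: 3.2, 7.2, 14.4, 14.8, 15.0, 17.8, 18.4, 19.3, 23.4, 25.4, 27.4, 34.8.
n = 12.
r = (10/100)·(12 + 1) = 1.3.
Rank 1 is 3.2 and rank 2 is 7.2.
Interpolate: 3.2 + 0.3·(7.2 − 3.2) = 3.2 + 0.3·4 = 4.4.

4.40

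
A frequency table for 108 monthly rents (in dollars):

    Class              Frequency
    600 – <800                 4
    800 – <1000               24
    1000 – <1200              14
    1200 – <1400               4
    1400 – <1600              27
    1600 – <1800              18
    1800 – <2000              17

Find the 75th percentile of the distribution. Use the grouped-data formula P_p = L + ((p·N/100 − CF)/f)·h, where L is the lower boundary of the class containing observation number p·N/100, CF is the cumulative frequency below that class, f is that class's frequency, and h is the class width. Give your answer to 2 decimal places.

N = 108; target position k = 75/100 · 108 = 81.
Cumulative frequencies: 4, 28, 42, 46, 73, 91, 108.
Observation 81 falls in the class 1600 – <1800.
L = 1600, CF = 73, f = 18, h = 200.
P75 = 1600 + ((81 − 73)/18)·200 = 1600 + 88.8889 = 1688.89.

1688.89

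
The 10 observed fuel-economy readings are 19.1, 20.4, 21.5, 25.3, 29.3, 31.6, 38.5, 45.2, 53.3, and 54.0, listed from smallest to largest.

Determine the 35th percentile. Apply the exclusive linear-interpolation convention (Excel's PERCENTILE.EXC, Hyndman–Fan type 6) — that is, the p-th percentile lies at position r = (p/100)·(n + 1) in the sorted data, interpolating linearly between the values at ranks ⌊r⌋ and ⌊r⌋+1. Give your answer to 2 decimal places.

n = 10.
r = (35/100)·(10 + 1) = 3.85.
Rank 3 is 21.5 and rank 4 is 25.3.
Interpolate: 21.5 + 0.85·(25.3 − 21.5) = 21.5 + 0.85·3.8 = 24.73.

24.73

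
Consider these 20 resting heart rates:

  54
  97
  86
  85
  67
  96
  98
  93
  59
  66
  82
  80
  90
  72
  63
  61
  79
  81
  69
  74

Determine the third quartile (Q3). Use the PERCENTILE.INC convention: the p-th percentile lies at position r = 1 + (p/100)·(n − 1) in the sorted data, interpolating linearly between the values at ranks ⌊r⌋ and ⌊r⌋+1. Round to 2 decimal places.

Sorted: 54, 59, 61, 63, 66, 67, 69, 72, 74, 79, 80, 81, 82, 85, 86, 90, 93, 96, 97, 98.
n = 20.
r = 1 + (75/100)·(20 − 1) = 1 + 14.25 = 15.25.
Rank 15 is 86 and rank 16 is 90.
Interpolate: 86 + 0.25·(90 − 86) = 86 + 0.25·4 = 87.

87.00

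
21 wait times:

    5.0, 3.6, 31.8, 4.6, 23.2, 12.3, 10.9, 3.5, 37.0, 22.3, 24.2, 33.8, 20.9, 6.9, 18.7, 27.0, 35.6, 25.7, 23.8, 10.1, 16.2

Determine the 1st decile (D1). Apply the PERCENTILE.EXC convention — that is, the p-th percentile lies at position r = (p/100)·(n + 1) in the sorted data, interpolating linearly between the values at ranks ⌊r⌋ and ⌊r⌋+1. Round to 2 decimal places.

3.80

Sorted: 3.5, 3.6, 4.6, 5.0, 6.9, 10.1, 10.9, 12.3, 16.2, 18.7, 20.9, 22.3, 23.2, 23.8, 24.2, 25.7, 27.0, 31.8, 33.8, 35.6, 37.0.
n = 21.
r = (10/100)·(21 + 1) = 2.2.
Rank 2 is 3.6 and rank 3 is 4.6.
Interpolate: 3.6 + 0.2·(4.6 − 3.6) = 3.6 + 0.2·1 = 3.8.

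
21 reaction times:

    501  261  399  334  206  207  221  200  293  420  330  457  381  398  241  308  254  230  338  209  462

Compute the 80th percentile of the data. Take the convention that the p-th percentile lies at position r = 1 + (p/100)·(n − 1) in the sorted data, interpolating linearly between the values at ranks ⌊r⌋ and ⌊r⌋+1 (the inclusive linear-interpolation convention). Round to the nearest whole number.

399

Sorted: 200, 206, 207, 209, 221, 230, 241, 254, 261, 293, 308, 330, 334, 338, 381, 398, 399, 420, 457, 462, 501.
n = 21.
r = 1 + (80/100)·(21 − 1) = 1 + 16 = 17.
r is an integer, so P80 is the value at rank 17: 399.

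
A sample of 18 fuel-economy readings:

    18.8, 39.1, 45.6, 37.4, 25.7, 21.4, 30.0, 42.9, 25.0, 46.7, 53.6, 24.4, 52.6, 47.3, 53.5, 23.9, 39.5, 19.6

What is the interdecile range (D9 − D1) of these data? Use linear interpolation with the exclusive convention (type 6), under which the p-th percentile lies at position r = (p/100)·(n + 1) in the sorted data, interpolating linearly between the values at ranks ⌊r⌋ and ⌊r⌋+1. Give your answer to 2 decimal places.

Sorted: 18.8, 19.6, 21.4, 23.9, 24.4, 25.0, 25.7, 30.0, 37.4, 39.1, 39.5, 42.9, 45.6, 46.7, 47.3, 52.6, 53.5, 53.6.
n = 18.
P10: r = 1.9; ranks 1–2 are 18.8, 19.6; interpolating gives 19.52.
P90: r = 17.1; ranks 17–18 are 53.5, 53.6; interpolating gives 53.51.
Difference: 53.51 − 19.52 = 33.99.

33.99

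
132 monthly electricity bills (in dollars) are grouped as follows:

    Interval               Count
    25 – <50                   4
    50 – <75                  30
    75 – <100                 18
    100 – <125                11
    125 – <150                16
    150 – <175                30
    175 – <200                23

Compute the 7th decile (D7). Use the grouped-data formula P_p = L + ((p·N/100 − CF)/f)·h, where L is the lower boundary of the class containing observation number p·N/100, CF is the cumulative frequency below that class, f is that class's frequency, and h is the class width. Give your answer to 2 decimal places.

161.17

N = 132; target position k = 70/100 · 132 = 92.4.
Cumulative frequencies: 4, 34, 52, 63, 79, 109, 132.
Observation 92.4 falls in the class 150 – <175.
L = 150, CF = 79, f = 30, h = 25.
P70 = 150 + ((92.4 − 79)/30)·25 = 150 + 11.1667 = 161.167.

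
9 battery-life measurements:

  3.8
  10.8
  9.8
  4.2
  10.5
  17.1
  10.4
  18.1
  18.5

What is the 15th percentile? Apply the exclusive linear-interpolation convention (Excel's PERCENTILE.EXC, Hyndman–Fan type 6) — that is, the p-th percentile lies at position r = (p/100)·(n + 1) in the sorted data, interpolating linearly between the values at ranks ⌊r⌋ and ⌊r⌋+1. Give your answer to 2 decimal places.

4.00

Sorted: 3.8, 4.2, 9.8, 10.4, 10.5, 10.8, 17.1, 18.1, 18.5.
n = 9.
r = (15/100)·(9 + 1) = 1.5.
Rank 1 is 3.8 and rank 2 is 4.2.
Interpolate: 3.8 + 0.5·(4.2 − 3.8) = 3.8 + 0.5·0.4 = 4.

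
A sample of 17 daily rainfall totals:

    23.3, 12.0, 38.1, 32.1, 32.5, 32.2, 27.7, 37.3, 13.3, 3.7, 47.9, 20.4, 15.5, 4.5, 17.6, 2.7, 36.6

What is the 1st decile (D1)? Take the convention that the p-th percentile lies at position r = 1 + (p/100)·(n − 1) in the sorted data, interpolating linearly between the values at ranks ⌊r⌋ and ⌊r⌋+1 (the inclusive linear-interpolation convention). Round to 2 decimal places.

Sorted: 2.7, 3.7, 4.5, 12.0, 13.3, 15.5, 17.6, 20.4, 23.3, 27.7, 32.1, 32.2, 32.5, 36.6, 37.3, 38.1, 47.9.
n = 17.
r = 1 + (10/100)·(17 − 1) = 1 + 1.6 = 2.6.
Rank 2 is 3.7 and rank 3 is 4.5.
Interpolate: 3.7 + 0.6·(4.5 − 3.7) = 3.7 + 0.6·0.8 = 4.18.

4.18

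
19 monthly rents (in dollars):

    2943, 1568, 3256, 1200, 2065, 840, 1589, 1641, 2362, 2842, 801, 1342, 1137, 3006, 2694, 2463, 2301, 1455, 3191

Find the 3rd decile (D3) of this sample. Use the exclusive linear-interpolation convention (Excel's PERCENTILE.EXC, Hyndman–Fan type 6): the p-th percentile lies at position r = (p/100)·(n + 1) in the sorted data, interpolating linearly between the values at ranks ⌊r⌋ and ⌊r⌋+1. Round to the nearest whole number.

Sorted: 801, 840, 1137, 1200, 1342, 1455, 1568, 1589, 1641, 2065, 2301, 2362, 2463, 2694, 2842, 2943, 3006, 3191, 3256.
n = 19.
r = (30/100)·(19 + 1) = 6.
r is an integer, so P30 is the value at rank 6: 1455.

1455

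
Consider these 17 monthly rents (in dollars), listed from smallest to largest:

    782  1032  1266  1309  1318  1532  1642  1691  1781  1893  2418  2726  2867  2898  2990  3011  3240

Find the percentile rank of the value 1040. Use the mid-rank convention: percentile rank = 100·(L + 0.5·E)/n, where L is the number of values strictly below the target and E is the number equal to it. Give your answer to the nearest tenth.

11.8

Count below 1040: L = 2; count equal: E = 0; n = 17.
Percentile rank = 100·(2 + 0.5·0)/17 = 100·2/17 = 11.76.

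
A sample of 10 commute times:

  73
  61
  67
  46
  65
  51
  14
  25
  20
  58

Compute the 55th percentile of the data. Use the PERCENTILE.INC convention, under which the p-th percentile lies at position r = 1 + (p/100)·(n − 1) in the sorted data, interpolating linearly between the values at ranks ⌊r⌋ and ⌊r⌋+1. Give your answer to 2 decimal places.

57.65

Sorted: 14, 20, 25, 46, 51, 58, 61, 65, 67, 73.
n = 10.
r = 1 + (55/100)·(10 − 1) = 1 + 4.95 = 5.95.
Rank 5 is 51 and rank 6 is 58.
Interpolate: 51 + 0.95·(58 − 51) = 51 + 0.95·7 = 57.65.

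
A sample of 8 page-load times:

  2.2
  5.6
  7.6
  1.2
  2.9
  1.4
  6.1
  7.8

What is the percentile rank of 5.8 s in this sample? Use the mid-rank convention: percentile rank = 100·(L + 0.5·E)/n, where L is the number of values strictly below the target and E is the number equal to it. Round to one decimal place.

62.5

Sorted: 1.2, 1.4, 2.2, 2.9, 5.6, 6.1, 7.6, 7.8.
Count below 5.8: L = 5; count equal: E = 0; n = 8.
Percentile rank = 100·(5 + 0.5·0)/8 = 100·5/8 = 62.5.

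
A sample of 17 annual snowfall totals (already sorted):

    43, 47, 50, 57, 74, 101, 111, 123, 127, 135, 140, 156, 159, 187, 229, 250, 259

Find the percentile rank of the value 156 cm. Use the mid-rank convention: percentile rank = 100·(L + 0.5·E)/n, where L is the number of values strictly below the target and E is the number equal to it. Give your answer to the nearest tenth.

67.6

Count below 156: L = 11; count equal: E = 1; n = 17.
Percentile rank = 100·(11 + 0.5·1)/17 = 100·11.5/17 = 67.65.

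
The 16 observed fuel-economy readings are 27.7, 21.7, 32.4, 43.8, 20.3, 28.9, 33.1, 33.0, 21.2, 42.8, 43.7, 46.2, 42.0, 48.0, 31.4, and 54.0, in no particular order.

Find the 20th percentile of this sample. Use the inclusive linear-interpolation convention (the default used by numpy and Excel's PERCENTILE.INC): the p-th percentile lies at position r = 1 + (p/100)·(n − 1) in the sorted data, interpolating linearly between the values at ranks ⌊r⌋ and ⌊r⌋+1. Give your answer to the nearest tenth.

27.7

Sorted: 20.3, 21.2, 21.7, 27.7, 28.9, 31.4, 32.4, 33.0, 33.1, 42.0, 42.8, 43.7, 43.8, 46.2, 48.0, 54.0.
n = 16.
r = 1 + (20/100)·(16 − 1) = 1 + 3 = 4.
r is an integer, so P20 is the value at rank 4: 27.7.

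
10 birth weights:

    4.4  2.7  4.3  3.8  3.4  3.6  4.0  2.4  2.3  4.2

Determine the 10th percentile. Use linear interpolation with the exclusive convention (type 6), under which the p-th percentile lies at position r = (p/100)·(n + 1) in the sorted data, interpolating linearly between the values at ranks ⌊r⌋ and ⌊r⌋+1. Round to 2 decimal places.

2.31

Sorted: 2.3, 2.4, 2.7, 3.4, 3.6, 3.8, 4.0, 4.2, 4.3, 4.4.
n = 10.
r = (10/100)·(10 + 1) = 1.1.
Rank 1 is 2.3 and rank 2 is 2.4.
Interpolate: 2.3 + 0.1·(2.4 − 2.3) = 2.3 + 0.1·0.1 = 2.31.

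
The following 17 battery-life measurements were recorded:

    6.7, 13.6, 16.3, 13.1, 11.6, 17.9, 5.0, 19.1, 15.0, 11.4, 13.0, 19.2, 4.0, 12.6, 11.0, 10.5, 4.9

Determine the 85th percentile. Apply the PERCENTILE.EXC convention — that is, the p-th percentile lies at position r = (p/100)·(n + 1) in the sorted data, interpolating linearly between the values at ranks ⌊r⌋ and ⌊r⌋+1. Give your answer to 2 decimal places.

Sorted: 4.0, 4.9, 5.0, 6.7, 10.5, 11.0, 11.4, 11.6, 12.6, 13.0, 13.1, 13.6, 15.0, 16.3, 17.9, 19.1, 19.2.
n = 17.
r = (85/100)·(17 + 1) = 15.3.
Rank 15 is 17.9 and rank 16 is 19.1.
Interpolate: 17.9 + 0.3·(19.1 − 17.9) = 17.9 + 0.3·1.2 = 18.26.

18.26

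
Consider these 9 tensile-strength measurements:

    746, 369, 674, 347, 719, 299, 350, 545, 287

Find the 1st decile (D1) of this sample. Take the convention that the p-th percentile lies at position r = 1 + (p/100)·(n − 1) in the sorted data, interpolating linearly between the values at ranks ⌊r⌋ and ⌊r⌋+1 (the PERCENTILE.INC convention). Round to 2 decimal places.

Sorted: 287, 299, 347, 350, 369, 545, 674, 719, 746.
n = 9.
r = 1 + (10/100)·(9 − 1) = 1 + 0.8 = 1.8.
Rank 1 is 287 and rank 2 is 299.
Interpolate: 287 + 0.8·(299 − 287) = 287 + 0.8·12 = 296.6.

296.60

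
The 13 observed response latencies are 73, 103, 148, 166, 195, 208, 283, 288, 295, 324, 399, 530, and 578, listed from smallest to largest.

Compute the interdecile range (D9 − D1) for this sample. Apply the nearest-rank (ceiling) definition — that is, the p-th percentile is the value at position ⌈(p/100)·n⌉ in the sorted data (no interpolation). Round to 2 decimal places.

427.00

n = 13.
P10: rank ⌈10/100·13⌉ = 2 → 103.
P90: rank ⌈90/100·13⌉ = 12 → 530.
Difference: 530 − 103 = 427.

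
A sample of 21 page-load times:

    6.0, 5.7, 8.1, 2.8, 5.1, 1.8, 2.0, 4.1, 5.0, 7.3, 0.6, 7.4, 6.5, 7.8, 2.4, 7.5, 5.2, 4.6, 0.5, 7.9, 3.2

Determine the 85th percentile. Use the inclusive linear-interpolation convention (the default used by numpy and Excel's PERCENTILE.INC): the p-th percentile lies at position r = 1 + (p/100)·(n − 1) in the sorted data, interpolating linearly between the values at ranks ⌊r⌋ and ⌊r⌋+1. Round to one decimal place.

Sorted: 0.5, 0.6, 1.8, 2.0, 2.4, 2.8, 3.2, 4.1, 4.6, 5.0, 5.1, 5.2, 5.7, 6.0, 6.5, 7.3, 7.4, 7.5, 7.8, 7.9, 8.1.
n = 21.
r = 1 + (85/100)·(21 − 1) = 1 + 17 = 18.
r is an integer, so P85 is the value at rank 18: 7.5.

7.5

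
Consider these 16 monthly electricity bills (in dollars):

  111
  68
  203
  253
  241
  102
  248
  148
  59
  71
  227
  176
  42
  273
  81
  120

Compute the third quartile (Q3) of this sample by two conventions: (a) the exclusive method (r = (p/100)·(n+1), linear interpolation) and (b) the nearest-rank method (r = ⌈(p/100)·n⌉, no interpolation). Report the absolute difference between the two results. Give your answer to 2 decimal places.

Sorted: 42, 59, 68, 71, 81, 102, 111, 120, 148, 176, 203, 227, 241, 248, 253, 273.
n = 16.
(a) r = 12.75; between ranks 12 (227) and 13 (241): 237.5.
(b) the nearest-rank method: rank 12 → 227.
|237.5 − 227| = 10.5.

10.50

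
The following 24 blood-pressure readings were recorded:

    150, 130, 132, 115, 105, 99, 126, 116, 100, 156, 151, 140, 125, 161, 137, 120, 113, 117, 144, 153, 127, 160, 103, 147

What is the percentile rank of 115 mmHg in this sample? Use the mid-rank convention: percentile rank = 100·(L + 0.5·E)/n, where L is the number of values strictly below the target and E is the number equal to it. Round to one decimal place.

22.9

Sorted: 99, 100, 103, 105, 113, 115, 116, 117, 120, 125, 126, 127, 130, 132, 137, 140, 144, 147, 150, 151, 153, 156, 160, 161.
Count below 115: L = 5; count equal: E = 1; n = 24.
Percentile rank = 100·(5 + 0.5·1)/24 = 100·5.5/24 = 22.92.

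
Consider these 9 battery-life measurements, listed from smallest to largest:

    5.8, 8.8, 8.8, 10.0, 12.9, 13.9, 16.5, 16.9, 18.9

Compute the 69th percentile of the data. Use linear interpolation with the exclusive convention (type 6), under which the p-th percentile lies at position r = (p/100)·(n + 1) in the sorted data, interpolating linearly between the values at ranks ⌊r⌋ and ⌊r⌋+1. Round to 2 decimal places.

n = 9.
r = (69/100)·(9 + 1) = 6.9.
Rank 6 is 13.9 and rank 7 is 16.5.
Interpolate: 13.9 + 0.9·(16.5 − 13.9) = 13.9 + 0.9·2.6 = 16.24.

16.24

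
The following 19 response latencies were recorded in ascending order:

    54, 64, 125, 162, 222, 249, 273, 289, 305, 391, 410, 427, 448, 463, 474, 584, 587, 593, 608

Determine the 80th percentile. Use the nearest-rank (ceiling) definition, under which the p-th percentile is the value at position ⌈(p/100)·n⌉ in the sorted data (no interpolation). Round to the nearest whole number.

584

n = 19.
Position = ⌈80/100 · 19⌉ = ⌈15.2⌉ = 16.
The value at rank 16 is 584.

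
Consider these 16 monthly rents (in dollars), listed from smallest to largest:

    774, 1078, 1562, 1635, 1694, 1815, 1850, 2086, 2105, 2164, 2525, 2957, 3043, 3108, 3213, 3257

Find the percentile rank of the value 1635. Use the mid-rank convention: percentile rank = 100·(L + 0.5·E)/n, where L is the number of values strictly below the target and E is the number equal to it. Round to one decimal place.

21.9

Count below 1635: L = 3; count equal: E = 1; n = 16.
Percentile rank = 100·(3 + 0.5·1)/16 = 100·3.5/16 = 21.88.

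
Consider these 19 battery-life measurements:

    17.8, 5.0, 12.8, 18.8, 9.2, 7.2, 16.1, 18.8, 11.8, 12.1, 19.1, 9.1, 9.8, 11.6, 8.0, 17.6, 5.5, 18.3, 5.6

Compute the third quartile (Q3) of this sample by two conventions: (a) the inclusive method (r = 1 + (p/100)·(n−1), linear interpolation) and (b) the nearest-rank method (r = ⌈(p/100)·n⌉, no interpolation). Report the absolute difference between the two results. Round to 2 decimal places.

0.10

Sorted: 5.0, 5.5, 5.6, 7.2, 8.0, 9.1, 9.2, 9.8, 11.6, 11.8, 12.1, 12.8, 16.1, 17.6, 17.8, 18.3, 18.8, 18.8, 19.1.
n = 19.
(a) r = 14.5; between ranks 14 (17.6) and 15 (17.8): 17.7.
(b) the nearest-rank method: rank 15 → 17.8.
|17.7 − 17.8| = 0.1.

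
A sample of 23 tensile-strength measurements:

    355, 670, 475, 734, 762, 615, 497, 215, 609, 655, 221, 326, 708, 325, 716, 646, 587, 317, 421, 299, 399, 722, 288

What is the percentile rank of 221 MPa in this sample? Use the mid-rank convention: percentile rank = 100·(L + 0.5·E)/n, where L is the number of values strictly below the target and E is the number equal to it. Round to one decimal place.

Sorted: 215, 221, 288, 299, 317, 325, 326, 355, 399, 421, 475, 497, 587, 609, 615, 646, 655, 670, 708, 716, 722, 734, 762.
Count below 221: L = 1; count equal: E = 1; n = 23.
Percentile rank = 100·(1 + 0.5·1)/23 = 100·1.5/23 = 6.522.

6.5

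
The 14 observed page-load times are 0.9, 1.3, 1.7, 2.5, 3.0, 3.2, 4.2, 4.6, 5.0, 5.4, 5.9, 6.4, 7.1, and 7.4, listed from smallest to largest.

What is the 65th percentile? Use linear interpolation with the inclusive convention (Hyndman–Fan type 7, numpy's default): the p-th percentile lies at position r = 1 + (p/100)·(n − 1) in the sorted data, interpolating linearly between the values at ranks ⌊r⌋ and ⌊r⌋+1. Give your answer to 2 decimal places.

5.18

n = 14.
r = 1 + (65/100)·(14 − 1) = 1 + 8.45 = 9.45.
Rank 9 is 5.0 and rank 10 is 5.4.
Interpolate: 5.0 + 0.45·(5.4 − 5.0) = 5.0 + 0.45·0.4 = 5.18.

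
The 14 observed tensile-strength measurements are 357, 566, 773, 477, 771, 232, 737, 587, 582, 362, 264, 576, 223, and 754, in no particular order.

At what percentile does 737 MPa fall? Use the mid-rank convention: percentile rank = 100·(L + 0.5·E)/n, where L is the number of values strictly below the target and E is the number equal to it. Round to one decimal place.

75.0

Sorted: 223, 232, 264, 357, 362, 477, 566, 576, 582, 587, 737, 754, 771, 773.
Count below 737: L = 10; count equal: E = 1; n = 14.
Percentile rank = 100·(10 + 0.5·1)/14 = 100·10.5/14 = 75.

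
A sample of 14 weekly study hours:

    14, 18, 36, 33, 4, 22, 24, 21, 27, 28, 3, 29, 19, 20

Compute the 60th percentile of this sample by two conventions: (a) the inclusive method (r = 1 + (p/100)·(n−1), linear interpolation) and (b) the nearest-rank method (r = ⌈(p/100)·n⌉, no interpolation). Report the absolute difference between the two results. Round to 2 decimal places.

Sorted: 3, 4, 14, 18, 19, 20, 21, 22, 24, 27, 28, 29, 33, 36.
n = 14.
(a) r = 8.8; between ranks 8 (22) and 9 (24): 23.6.
(b) the nearest-rank method: rank 9 → 24.
|23.6 − 24| = 0.4.

0.40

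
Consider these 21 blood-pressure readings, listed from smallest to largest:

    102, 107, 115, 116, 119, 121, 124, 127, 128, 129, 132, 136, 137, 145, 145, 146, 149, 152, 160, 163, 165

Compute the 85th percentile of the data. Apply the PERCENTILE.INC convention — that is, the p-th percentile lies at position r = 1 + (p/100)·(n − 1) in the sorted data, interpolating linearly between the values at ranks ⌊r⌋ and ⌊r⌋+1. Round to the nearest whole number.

152

n = 21.
r = 1 + (85/100)·(21 − 1) = 1 + 17 = 18.
r is an integer, so P85 is the value at rank 18: 152.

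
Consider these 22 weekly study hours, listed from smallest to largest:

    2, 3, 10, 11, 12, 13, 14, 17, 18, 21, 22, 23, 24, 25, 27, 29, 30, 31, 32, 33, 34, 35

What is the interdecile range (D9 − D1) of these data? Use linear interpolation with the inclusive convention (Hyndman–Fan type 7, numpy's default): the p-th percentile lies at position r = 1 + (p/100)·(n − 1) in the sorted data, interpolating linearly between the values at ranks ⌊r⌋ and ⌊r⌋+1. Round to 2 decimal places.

22.80

n = 22.
P10: r = 3.1; ranks 3–4 are 10, 11; interpolating gives 10.1.
P90: r = 19.9; ranks 19–20 are 32, 33; interpolating gives 32.9.
Difference: 32.9 − 10.1 = 22.8.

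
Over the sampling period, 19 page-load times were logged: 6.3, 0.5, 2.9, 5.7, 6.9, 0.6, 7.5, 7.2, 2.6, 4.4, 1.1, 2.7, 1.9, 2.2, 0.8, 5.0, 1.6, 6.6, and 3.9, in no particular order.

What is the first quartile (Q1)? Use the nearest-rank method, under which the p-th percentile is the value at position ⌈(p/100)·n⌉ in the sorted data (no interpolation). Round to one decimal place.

1.6

Sorted: 0.5, 0.6, 0.8, 1.1, 1.6, 1.9, 2.2, 2.6, 2.7, 2.9, 3.9, 4.4, 5.0, 5.7, 6.3, 6.6, 6.9, 7.2, 7.5.
n = 19.
Position = ⌈25/100 · 19⌉ = ⌈4.75⌉ = 5.
The value at rank 5 is 1.6.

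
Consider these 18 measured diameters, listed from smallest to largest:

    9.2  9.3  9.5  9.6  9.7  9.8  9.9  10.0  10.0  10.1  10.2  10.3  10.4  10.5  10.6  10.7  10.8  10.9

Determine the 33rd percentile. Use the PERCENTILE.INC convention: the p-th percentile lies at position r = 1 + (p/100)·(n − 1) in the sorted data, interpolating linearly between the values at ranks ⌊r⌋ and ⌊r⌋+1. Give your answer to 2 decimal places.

9.86

n = 18.
r = 1 + (33/100)·(18 − 1) = 1 + 5.61 = 6.61.
Rank 6 is 9.8 and rank 7 is 9.9.
Interpolate: 9.8 + 0.61·(9.9 − 9.8) = 9.8 + 0.61·0.1 = 9.861.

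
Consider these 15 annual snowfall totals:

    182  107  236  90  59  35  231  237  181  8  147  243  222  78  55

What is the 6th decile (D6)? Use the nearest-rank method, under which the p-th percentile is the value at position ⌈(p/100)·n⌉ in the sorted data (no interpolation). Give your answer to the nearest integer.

Sorted: 8, 35, 55, 59, 78, 90, 107, 147, 181, 182, 222, 231, 236, 237, 243.
n = 15.
Position = ⌈60/100 · 15⌉ = ⌈9⌉ = 9.
The value at rank 9 is 181.

181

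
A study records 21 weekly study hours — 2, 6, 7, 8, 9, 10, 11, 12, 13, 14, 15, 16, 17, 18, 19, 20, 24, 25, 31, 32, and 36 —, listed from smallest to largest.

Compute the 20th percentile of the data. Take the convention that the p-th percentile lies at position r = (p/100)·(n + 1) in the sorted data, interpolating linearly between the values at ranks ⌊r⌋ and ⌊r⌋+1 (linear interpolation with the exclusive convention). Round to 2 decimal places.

n = 21.
r = (20/100)·(21 + 1) = 4.4.
Rank 4 is 8 and rank 5 is 9.
Interpolate: 8 + 0.4·(9 − 8) = 8 + 0.4·1 = 8.4.

8.40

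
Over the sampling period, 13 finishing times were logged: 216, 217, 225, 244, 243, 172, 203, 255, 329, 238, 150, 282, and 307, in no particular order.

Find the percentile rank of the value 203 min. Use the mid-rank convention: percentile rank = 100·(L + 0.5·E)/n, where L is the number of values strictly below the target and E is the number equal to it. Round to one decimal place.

Sorted: 150, 172, 203, 216, 217, 225, 238, 243, 244, 255, 282, 307, 329.
Count below 203: L = 2; count equal: E = 1; n = 13.
Percentile rank = 100·(2 + 0.5·1)/13 = 100·2.5/13 = 19.23.

19.2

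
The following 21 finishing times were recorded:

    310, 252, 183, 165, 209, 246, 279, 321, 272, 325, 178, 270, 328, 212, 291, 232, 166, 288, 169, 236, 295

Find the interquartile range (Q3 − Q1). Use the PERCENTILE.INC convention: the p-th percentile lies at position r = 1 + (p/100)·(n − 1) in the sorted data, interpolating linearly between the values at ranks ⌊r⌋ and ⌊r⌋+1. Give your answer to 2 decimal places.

Sorted: 165, 166, 169, 178, 183, 209, 212, 232, 236, 246, 252, 270, 272, 279, 288, 291, 295, 310, 321, 325, 328.
n = 21.
P25: r = 6 (integer) → 209.
P75: r = 16 (integer) → 291.
Difference: 291 − 209 = 82.

82.00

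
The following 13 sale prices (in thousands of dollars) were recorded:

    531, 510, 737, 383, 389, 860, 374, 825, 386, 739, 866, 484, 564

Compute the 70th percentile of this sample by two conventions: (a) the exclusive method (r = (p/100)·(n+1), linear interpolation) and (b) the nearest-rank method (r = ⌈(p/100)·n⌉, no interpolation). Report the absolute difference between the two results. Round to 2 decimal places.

Sorted: 374, 383, 386, 389, 484, 510, 531, 564, 737, 739, 825, 860, 866.
n = 13.
(a) r = 9.8; between ranks 9 (737) and 10 (739): 738.6.
(b) the nearest-rank method: rank 10 → 739.
|738.6 − 739| = 0.4.

0.40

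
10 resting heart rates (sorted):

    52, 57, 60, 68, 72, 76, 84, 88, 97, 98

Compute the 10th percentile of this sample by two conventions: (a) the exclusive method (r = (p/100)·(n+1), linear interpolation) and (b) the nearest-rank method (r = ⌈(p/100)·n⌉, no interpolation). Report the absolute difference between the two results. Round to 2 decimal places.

0.50

n = 10.
(a) r = 1.1; between ranks 1 (52) and 2 (57): 52.5.
(b) the nearest-rank method: rank 1 → 52.
|52.5 − 52| = 0.5.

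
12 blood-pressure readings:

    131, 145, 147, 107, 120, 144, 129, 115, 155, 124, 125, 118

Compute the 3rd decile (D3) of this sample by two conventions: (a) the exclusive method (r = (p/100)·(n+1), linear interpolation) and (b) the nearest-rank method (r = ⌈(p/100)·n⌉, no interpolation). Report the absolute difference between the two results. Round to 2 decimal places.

0.20

Sorted: 107, 115, 118, 120, 124, 125, 129, 131, 144, 145, 147, 155.
n = 12.
(a) r = 3.9; between ranks 3 (118) and 4 (120): 119.8.
(b) the nearest-rank method: rank 4 → 120.
|119.8 − 120| = 0.2.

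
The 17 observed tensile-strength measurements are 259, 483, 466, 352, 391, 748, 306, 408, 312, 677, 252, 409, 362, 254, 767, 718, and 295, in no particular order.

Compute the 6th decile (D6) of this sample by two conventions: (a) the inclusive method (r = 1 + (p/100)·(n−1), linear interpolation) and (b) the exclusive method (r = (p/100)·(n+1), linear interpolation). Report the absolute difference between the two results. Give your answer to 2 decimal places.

0.20

Sorted: 252, 254, 259, 295, 306, 312, 352, 362, 391, 408, 409, 466, 483, 677, 718, 748, 767.
n = 17.
(a) r = 10.6; between ranks 10 (408) and 11 (409): 408.6.
(b) r = 10.8; between ranks 10 (408) and 11 (409): 408.8.
|408.6 − 408.8| = 0.2.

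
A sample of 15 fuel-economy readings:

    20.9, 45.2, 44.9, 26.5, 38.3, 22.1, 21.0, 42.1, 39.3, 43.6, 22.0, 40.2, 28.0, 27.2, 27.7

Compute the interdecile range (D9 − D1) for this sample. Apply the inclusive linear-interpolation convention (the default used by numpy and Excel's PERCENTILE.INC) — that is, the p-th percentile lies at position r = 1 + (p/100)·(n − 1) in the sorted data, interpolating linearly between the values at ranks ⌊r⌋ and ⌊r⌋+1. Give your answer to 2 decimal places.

22.98

Sorted: 20.9, 21.0, 22.0, 22.1, 26.5, 27.2, 27.7, 28.0, 38.3, 39.3, 40.2, 42.1, 43.6, 44.9, 45.2.
n = 15.
P10: r = 2.4; ranks 2–3 are 21.0, 22.0; interpolating gives 21.4.
P90: r = 13.6; ranks 13–14 are 43.6, 44.9; interpolating gives 44.38.
Difference: 44.38 − 21.4 = 22.98.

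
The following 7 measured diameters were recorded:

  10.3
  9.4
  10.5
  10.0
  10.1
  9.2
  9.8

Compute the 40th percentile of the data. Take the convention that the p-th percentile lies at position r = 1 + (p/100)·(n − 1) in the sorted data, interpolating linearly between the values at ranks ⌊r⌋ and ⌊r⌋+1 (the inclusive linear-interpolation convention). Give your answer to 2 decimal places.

9.88

Sorted: 9.2, 9.4, 9.8, 10.0, 10.1, 10.3, 10.5.
n = 7.
r = 1 + (40/100)·(7 − 1) = 1 + 2.4 = 3.4.
Rank 3 is 9.8 and rank 4 is 10.0.
Interpolate: 9.8 + 0.4·(10.0 − 9.8) = 9.8 + 0.4·0.2 = 9.88.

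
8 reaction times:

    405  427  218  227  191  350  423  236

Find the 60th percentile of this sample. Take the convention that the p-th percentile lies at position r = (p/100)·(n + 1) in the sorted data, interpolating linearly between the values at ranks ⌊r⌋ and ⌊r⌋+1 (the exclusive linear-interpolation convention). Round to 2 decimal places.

Sorted: 191, 218, 227, 236, 350, 405, 423, 427.
n = 8.
r = (60/100)·(8 + 1) = 5.4.
Rank 5 is 350 and rank 6 is 405.
Interpolate: 350 + 0.4·(405 − 350) = 350 + 0.4·55 = 372.

372.00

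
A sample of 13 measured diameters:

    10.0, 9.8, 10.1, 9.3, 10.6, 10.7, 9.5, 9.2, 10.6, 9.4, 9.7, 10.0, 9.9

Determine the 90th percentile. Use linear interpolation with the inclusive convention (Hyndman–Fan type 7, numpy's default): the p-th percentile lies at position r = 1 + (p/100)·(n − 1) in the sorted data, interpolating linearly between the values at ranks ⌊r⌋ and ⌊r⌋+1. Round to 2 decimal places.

Sorted: 9.2, 9.3, 9.4, 9.5, 9.7, 9.8, 9.9, 10.0, 10.0, 10.1, 10.6, 10.6, 10.7.
n = 13.
r = 1 + (90/100)·(13 − 1) = 1 + 10.8 = 11.8.
Rank 11 is 10.6 and rank 12 is 10.6.
Interpolate: 10.6 + 0.8·(10.6 − 10.6) = 10.6 + 0.8·0 = 10.6.

10.60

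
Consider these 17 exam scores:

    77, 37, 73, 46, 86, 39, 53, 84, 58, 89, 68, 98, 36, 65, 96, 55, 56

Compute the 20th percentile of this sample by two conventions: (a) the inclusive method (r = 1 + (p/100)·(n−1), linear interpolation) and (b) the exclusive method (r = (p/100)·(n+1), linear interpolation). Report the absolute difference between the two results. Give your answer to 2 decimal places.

4.20

Sorted: 36, 37, 39, 46, 53, 55, 56, 58, 65, 68, 73, 77, 84, 86, 89, 96, 98.
n = 17.
(a) r = 4.2; between ranks 4 (46) and 5 (53): 47.4.
(b) r = 3.6; between ranks 3 (39) and 4 (46): 43.2.
|47.4 − 43.2| = 4.2.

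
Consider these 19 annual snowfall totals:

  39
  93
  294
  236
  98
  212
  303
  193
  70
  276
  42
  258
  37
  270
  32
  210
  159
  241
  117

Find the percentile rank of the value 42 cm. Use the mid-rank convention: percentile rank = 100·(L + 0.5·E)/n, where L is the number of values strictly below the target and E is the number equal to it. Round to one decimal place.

18.4

Sorted: 32, 37, 39, 42, 70, 93, 98, 117, 159, 193, 210, 212, 236, 241, 258, 270, 276, 294, 303.
Count below 42: L = 3; count equal: E = 1; n = 19.
Percentile rank = 100·(3 + 0.5·1)/19 = 100·3.5/19 = 18.42.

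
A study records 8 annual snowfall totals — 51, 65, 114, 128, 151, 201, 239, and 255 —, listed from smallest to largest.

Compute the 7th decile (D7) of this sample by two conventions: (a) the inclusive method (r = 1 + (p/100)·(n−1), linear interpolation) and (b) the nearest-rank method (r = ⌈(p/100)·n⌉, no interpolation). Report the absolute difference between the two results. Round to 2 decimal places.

5.00

n = 8.
(a) r = 5.9; between ranks 5 (151) and 6 (201): 196.
(b) the nearest-rank method: rank 6 → 201.
|196 − 201| = 5.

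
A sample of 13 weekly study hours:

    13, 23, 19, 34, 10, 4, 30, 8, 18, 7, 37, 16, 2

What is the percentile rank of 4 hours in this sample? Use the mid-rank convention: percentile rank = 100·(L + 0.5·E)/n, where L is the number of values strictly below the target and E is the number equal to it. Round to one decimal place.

11.5

Sorted: 2, 4, 7, 8, 10, 13, 16, 18, 19, 23, 30, 34, 37.
Count below 4: L = 1; count equal: E = 1; n = 13.
Percentile rank = 100·(1 + 0.5·1)/13 = 100·1.5/13 = 11.54.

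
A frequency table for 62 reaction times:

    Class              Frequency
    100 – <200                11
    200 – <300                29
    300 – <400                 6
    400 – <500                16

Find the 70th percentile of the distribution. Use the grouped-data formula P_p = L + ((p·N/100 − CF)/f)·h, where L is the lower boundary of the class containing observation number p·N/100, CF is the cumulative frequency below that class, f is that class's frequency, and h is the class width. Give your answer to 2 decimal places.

356.67

N = 62; target position k = 70/100 · 62 = 43.4.
Cumulative frequencies: 11, 40, 46, 62.
Observation 43.4 falls in the class 300 – <400.
L = 300, CF = 40, f = 6, h = 100.
P70 = 300 + ((43.4 − 40)/6)·100 = 300 + 56.6667 = 356.667.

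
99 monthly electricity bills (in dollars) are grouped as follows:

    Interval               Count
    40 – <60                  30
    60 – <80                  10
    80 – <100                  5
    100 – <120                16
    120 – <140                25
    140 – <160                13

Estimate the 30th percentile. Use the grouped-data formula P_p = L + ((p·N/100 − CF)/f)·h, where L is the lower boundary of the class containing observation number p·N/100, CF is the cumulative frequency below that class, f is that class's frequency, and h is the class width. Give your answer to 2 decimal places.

59.80

N = 99; target position k = 30/100 · 99 = 29.7.
Cumulative frequencies: 30, 40, 45, 61, 86, 99.
Observation 29.7 falls in the class 40 – <60.
L = 40, CF = 0, f = 30, h = 20.
P30 = 40 + ((29.7 − 0)/30)·20 = 40 + 19.8 = 59.8.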